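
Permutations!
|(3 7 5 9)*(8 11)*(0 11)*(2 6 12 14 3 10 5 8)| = |(0 11 2 6 12 14 3 7 8)(5 9 10)| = 9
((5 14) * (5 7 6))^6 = ((5 14 7 6))^6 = (5 7)(6 14)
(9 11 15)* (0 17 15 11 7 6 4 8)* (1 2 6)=(0 17 15 9 7 1 2 6 4 8)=[17, 2, 6, 3, 8, 5, 4, 1, 0, 7, 10, 11, 12, 13, 14, 9, 16, 15]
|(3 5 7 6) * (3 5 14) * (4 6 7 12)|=4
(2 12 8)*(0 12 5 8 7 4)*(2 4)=(0 12 7 2 5 8 4)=[12, 1, 5, 3, 0, 8, 6, 2, 4, 9, 10, 11, 7]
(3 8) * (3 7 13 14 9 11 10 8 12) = (3 12)(7 13 14 9 11 10 8) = [0, 1, 2, 12, 4, 5, 6, 13, 7, 11, 8, 10, 3, 14, 9]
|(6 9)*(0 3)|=2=|(0 3)(6 9)|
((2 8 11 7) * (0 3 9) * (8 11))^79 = ((0 3 9)(2 11 7))^79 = (0 3 9)(2 11 7)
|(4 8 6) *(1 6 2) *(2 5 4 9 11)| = |(1 6 9 11 2)(4 8 5)| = 15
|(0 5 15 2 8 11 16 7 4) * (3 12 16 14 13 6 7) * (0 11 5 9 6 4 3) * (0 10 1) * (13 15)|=72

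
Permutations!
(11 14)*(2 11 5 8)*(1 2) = (1 2 11 14 5 8) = [0, 2, 11, 3, 4, 8, 6, 7, 1, 9, 10, 14, 12, 13, 5]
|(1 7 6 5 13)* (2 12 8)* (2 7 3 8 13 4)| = |(1 3 8 7 6 5 4 2 12 13)| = 10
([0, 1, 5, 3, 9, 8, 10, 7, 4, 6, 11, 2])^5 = (2 6 8 11 9 5 10 4)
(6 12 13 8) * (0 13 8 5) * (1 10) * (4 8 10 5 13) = (13)(0 4 8 6 12 10 1 5) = [4, 5, 2, 3, 8, 0, 12, 7, 6, 9, 1, 11, 10, 13]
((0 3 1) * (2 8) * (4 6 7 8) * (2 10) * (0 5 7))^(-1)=((0 3 1 5 7 8 10 2 4 6))^(-1)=(0 6 4 2 10 8 7 5 1 3)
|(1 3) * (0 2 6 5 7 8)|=|(0 2 6 5 7 8)(1 3)|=6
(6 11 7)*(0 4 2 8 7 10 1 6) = (0 4 2 8 7)(1 6 11 10) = [4, 6, 8, 3, 2, 5, 11, 0, 7, 9, 1, 10]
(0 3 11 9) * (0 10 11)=(0 3)(9 10 11)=[3, 1, 2, 0, 4, 5, 6, 7, 8, 10, 11, 9]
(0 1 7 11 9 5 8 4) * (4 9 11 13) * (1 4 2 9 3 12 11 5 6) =[4, 7, 9, 12, 0, 8, 1, 13, 3, 6, 10, 5, 11, 2] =(0 4)(1 7 13 2 9 6)(3 12 11 5 8)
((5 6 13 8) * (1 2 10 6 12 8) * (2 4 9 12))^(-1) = ((1 4 9 12 8 5 2 10 6 13))^(-1) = (1 13 6 10 2 5 8 12 9 4)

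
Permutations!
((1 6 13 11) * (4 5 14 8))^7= ((1 6 13 11)(4 5 14 8))^7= (1 11 13 6)(4 8 14 5)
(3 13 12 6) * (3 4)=(3 13 12 6 4)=[0, 1, 2, 13, 3, 5, 4, 7, 8, 9, 10, 11, 6, 12]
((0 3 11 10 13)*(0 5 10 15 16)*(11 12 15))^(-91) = (0 16 15 12 3)(5 13 10)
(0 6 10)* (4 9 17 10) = (0 6 4 9 17 10) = [6, 1, 2, 3, 9, 5, 4, 7, 8, 17, 0, 11, 12, 13, 14, 15, 16, 10]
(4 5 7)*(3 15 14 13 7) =[0, 1, 2, 15, 5, 3, 6, 4, 8, 9, 10, 11, 12, 7, 13, 14] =(3 15 14 13 7 4 5)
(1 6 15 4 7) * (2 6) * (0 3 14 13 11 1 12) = [3, 2, 6, 14, 7, 5, 15, 12, 8, 9, 10, 1, 0, 11, 13, 4] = (0 3 14 13 11 1 2 6 15 4 7 12)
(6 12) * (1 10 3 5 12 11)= [0, 10, 2, 5, 4, 12, 11, 7, 8, 9, 3, 1, 6]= (1 10 3 5 12 6 11)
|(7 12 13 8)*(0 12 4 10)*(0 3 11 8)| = 6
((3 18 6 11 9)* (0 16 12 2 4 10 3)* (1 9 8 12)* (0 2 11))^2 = (0 1 2 10 18)(3 6 16 9 4)(8 11 12)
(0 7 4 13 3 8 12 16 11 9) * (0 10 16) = (0 7 4 13 3 8 12)(9 10 16 11) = [7, 1, 2, 8, 13, 5, 6, 4, 12, 10, 16, 9, 0, 3, 14, 15, 11]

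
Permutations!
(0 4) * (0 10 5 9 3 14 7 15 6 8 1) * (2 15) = (0 4 10 5 9 3 14 7 2 15 6 8 1) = [4, 0, 15, 14, 10, 9, 8, 2, 1, 3, 5, 11, 12, 13, 7, 6]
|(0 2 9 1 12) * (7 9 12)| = |(0 2 12)(1 7 9)| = 3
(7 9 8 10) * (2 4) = (2 4)(7 9 8 10) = [0, 1, 4, 3, 2, 5, 6, 9, 10, 8, 7]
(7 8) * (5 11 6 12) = (5 11 6 12)(7 8) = [0, 1, 2, 3, 4, 11, 12, 8, 7, 9, 10, 6, 5]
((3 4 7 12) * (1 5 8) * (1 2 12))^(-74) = (1 4 12 8)(2 5 7 3)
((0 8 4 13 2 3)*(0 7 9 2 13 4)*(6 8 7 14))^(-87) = (0 7 9 2 3 14 6 8)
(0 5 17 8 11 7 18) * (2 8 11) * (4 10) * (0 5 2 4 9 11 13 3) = (0 2 8 4 10 9 11 7 18 5 17 13 3) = [2, 1, 8, 0, 10, 17, 6, 18, 4, 11, 9, 7, 12, 3, 14, 15, 16, 13, 5]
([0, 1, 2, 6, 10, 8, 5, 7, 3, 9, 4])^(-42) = (10)(3 5)(6 8)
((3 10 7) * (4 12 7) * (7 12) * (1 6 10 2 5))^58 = (12)(1 10 7 2)(3 5 6 4)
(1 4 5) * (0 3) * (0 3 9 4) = [9, 0, 2, 3, 5, 1, 6, 7, 8, 4] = (0 9 4 5 1)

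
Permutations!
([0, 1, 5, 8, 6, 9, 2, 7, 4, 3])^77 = [0, 1, 2, 3, 4, 5, 6, 7, 8, 9]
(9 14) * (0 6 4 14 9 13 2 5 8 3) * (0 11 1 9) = (0 6 4 14 13 2 5 8 3 11 1 9) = [6, 9, 5, 11, 14, 8, 4, 7, 3, 0, 10, 1, 12, 2, 13]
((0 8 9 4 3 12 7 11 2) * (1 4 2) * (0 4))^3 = (0 2 12 1 9 3 11 8 4 7)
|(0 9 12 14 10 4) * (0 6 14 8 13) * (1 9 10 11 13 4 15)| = 12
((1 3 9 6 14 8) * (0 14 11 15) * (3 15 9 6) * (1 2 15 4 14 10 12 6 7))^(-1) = ((0 10 12 6 11 9 3 7 1 4 14 8 2 15))^(-1) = (0 15 2 8 14 4 1 7 3 9 11 6 12 10)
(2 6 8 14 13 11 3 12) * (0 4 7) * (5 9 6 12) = (0 4 7)(2 12)(3 5 9 6 8 14 13 11) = [4, 1, 12, 5, 7, 9, 8, 0, 14, 6, 10, 3, 2, 11, 13]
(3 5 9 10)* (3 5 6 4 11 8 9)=(3 6 4 11 8 9 10 5)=[0, 1, 2, 6, 11, 3, 4, 7, 9, 10, 5, 8]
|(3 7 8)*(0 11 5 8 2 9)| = |(0 11 5 8 3 7 2 9)| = 8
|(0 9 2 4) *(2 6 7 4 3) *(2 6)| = |(0 9 2 3 6 7 4)| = 7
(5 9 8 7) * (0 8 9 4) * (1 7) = (9)(0 8 1 7 5 4) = [8, 7, 2, 3, 0, 4, 6, 5, 1, 9]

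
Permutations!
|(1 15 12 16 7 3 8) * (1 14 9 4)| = 10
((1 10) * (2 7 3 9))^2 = ((1 10)(2 7 3 9))^2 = (10)(2 3)(7 9)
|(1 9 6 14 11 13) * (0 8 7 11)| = |(0 8 7 11 13 1 9 6 14)| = 9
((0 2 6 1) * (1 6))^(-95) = (6)(0 2 1)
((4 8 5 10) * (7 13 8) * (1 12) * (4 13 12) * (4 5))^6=(1 7 8 10)(4 13 5 12)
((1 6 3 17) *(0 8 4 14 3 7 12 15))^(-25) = ((0 8 4 14 3 17 1 6 7 12 15))^(-25) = (0 7 17 4 15 6 3 8 12 1 14)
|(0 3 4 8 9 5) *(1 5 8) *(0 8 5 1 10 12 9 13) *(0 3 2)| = 8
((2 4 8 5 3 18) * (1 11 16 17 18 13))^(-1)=(1 13 3 5 8 4 2 18 17 16 11)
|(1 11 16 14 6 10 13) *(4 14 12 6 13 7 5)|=11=|(1 11 16 12 6 10 7 5 4 14 13)|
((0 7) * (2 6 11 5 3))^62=(2 11 3 6 5)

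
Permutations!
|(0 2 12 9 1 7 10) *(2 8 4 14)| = 10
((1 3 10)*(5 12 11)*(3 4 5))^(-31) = (1 11 4 3 5 10 12)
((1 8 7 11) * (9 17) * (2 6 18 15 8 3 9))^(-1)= (1 11 7 8 15 18 6 2 17 9 3)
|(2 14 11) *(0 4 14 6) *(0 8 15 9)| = 9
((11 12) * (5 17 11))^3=((5 17 11 12))^3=(5 12 11 17)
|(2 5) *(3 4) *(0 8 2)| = 4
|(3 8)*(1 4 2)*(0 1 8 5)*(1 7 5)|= 15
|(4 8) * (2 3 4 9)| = 5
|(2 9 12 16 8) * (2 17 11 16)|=12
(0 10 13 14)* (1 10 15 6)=[15, 10, 2, 3, 4, 5, 1, 7, 8, 9, 13, 11, 12, 14, 0, 6]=(0 15 6 1 10 13 14)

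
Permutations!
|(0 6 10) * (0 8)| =4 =|(0 6 10 8)|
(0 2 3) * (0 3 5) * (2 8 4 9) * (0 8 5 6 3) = (0 5 8 4 9 2 6 3) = [5, 1, 6, 0, 9, 8, 3, 7, 4, 2]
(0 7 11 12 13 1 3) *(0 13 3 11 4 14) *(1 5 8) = [7, 11, 2, 13, 14, 8, 6, 4, 1, 9, 10, 12, 3, 5, 0] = (0 7 4 14)(1 11 12 3 13 5 8)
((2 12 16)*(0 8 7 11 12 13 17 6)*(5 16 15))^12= (17)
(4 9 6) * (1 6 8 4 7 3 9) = (1 6 7 3 9 8 4) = [0, 6, 2, 9, 1, 5, 7, 3, 4, 8]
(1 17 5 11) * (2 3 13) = [0, 17, 3, 13, 4, 11, 6, 7, 8, 9, 10, 1, 12, 2, 14, 15, 16, 5] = (1 17 5 11)(2 3 13)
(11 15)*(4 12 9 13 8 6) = (4 12 9 13 8 6)(11 15) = [0, 1, 2, 3, 12, 5, 4, 7, 6, 13, 10, 15, 9, 8, 14, 11]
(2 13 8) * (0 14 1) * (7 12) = (0 14 1)(2 13 8)(7 12) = [14, 0, 13, 3, 4, 5, 6, 12, 2, 9, 10, 11, 7, 8, 1]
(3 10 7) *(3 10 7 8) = [0, 1, 2, 7, 4, 5, 6, 10, 3, 9, 8] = (3 7 10 8)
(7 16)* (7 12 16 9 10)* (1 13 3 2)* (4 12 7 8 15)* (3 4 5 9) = (1 13 4 12 16 7 3 2)(5 9 10 8 15) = [0, 13, 1, 2, 12, 9, 6, 3, 15, 10, 8, 11, 16, 4, 14, 5, 7]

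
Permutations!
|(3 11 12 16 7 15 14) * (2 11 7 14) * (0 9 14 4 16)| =18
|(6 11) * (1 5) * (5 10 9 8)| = 10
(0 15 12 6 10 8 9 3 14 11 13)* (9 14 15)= (0 9 3 15 12 6 10 8 14 11 13)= [9, 1, 2, 15, 4, 5, 10, 7, 14, 3, 8, 13, 6, 0, 11, 12]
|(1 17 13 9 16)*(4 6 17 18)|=8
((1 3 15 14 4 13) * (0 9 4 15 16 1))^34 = ((0 9 4 13)(1 3 16)(14 15))^34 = (0 4)(1 3 16)(9 13)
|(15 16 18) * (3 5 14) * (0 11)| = 6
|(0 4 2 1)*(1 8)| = 5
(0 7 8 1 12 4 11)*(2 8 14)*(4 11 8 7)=(0 4 8 1 12 11)(2 7 14)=[4, 12, 7, 3, 8, 5, 6, 14, 1, 9, 10, 0, 11, 13, 2]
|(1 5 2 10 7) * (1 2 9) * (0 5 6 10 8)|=9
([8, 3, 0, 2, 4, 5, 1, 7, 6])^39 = (0 1)(2 6)(3 8)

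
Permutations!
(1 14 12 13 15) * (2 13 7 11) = (1 14 12 7 11 2 13 15) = [0, 14, 13, 3, 4, 5, 6, 11, 8, 9, 10, 2, 7, 15, 12, 1]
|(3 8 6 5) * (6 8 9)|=|(3 9 6 5)|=4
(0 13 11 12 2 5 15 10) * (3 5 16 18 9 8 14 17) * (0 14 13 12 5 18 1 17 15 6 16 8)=(0 12 2 8 13 11 5 6 16 1 17 3 18 9)(10 14 15)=[12, 17, 8, 18, 4, 6, 16, 7, 13, 0, 14, 5, 2, 11, 15, 10, 1, 3, 9]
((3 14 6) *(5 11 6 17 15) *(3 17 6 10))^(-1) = (3 10 11 5 15 17 6 14) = ((3 14 6 17 15 5 11 10))^(-1)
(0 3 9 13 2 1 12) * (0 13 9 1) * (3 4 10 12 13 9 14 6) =[4, 13, 0, 1, 10, 5, 3, 7, 8, 14, 12, 11, 9, 2, 6] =(0 4 10 12 9 14 6 3 1 13 2)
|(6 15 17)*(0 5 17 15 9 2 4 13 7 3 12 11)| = |(0 5 17 6 9 2 4 13 7 3 12 11)| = 12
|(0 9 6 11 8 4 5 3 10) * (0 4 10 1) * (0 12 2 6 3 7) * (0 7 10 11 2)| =30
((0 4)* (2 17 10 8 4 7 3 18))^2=((0 7 3 18 2 17 10 8 4))^2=(0 3 2 10 4 7 18 17 8)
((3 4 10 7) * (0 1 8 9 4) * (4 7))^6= (10)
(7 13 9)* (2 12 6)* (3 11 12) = (2 3 11 12 6)(7 13 9) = [0, 1, 3, 11, 4, 5, 2, 13, 8, 7, 10, 12, 6, 9]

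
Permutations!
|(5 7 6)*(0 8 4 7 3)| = |(0 8 4 7 6 5 3)| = 7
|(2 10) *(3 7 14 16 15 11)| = 6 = |(2 10)(3 7 14 16 15 11)|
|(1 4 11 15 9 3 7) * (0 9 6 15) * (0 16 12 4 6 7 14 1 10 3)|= 28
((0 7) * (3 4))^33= (0 7)(3 4)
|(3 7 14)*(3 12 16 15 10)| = |(3 7 14 12 16 15 10)| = 7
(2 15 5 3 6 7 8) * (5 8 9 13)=(2 15 8)(3 6 7 9 13 5)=[0, 1, 15, 6, 4, 3, 7, 9, 2, 13, 10, 11, 12, 5, 14, 8]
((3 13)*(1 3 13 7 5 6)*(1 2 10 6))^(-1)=(13)(1 5 7 3)(2 6 10)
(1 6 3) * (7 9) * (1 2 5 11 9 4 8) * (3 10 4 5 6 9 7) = (1 9 3 2 6 10 4 8)(5 11 7) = [0, 9, 6, 2, 8, 11, 10, 5, 1, 3, 4, 7]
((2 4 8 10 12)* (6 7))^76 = ((2 4 8 10 12)(6 7))^76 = (2 4 8 10 12)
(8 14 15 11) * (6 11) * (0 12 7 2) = [12, 1, 0, 3, 4, 5, 11, 2, 14, 9, 10, 8, 7, 13, 15, 6] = (0 12 7 2)(6 11 8 14 15)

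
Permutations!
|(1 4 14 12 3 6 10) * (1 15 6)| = |(1 4 14 12 3)(6 10 15)| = 15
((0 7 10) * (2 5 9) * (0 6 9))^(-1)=(0 5 2 9 6 10 7)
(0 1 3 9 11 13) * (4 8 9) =(0 1 3 4 8 9 11 13) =[1, 3, 2, 4, 8, 5, 6, 7, 9, 11, 10, 13, 12, 0]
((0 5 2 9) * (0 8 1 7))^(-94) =((0 5 2 9 8 1 7))^(-94) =(0 8 5 1 2 7 9)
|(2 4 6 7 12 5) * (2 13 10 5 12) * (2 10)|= |(2 4 6 7 10 5 13)|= 7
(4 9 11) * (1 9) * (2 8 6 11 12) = (1 9 12 2 8 6 11 4) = [0, 9, 8, 3, 1, 5, 11, 7, 6, 12, 10, 4, 2]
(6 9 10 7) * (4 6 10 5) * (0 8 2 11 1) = [8, 0, 11, 3, 6, 4, 9, 10, 2, 5, 7, 1] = (0 8 2 11 1)(4 6 9 5)(7 10)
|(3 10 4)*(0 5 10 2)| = |(0 5 10 4 3 2)| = 6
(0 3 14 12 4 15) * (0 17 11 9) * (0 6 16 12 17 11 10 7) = (0 3 14 17 10 7)(4 15 11 9 6 16 12) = [3, 1, 2, 14, 15, 5, 16, 0, 8, 6, 7, 9, 4, 13, 17, 11, 12, 10]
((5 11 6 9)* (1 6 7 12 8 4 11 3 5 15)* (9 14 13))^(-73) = ((1 6 14 13 9 15)(3 5)(4 11 7 12 8))^(-73) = (1 15 9 13 14 6)(3 5)(4 7 8 11 12)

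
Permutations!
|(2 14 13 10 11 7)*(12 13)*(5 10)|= 8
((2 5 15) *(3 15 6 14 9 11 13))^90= ((2 5 6 14 9 11 13 3 15))^90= (15)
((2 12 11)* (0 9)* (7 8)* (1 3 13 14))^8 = ((0 9)(1 3 13 14)(2 12 11)(7 8))^8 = (14)(2 11 12)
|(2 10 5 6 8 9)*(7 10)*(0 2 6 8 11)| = |(0 2 7 10 5 8 9 6 11)| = 9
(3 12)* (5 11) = [0, 1, 2, 12, 4, 11, 6, 7, 8, 9, 10, 5, 3] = (3 12)(5 11)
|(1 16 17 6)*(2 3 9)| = |(1 16 17 6)(2 3 9)| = 12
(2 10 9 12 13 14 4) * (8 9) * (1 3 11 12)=[0, 3, 10, 11, 2, 5, 6, 7, 9, 1, 8, 12, 13, 14, 4]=(1 3 11 12 13 14 4 2 10 8 9)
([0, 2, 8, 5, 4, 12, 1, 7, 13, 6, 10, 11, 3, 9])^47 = (1 6 9 13 8 2)(3 12 5)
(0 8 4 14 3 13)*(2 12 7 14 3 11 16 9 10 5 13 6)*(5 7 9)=(0 8 4 3 6 2 12 9 10 7 14 11 16 5 13)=[8, 1, 12, 6, 3, 13, 2, 14, 4, 10, 7, 16, 9, 0, 11, 15, 5]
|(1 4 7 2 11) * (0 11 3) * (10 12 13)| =21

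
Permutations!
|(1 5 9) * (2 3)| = 6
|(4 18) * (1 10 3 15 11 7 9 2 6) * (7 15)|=14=|(1 10 3 7 9 2 6)(4 18)(11 15)|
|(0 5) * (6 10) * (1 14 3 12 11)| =10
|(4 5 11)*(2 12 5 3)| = |(2 12 5 11 4 3)| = 6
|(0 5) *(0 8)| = 3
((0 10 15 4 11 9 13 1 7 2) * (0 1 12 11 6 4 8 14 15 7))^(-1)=((0 10 7 2 1)(4 6)(8 14 15)(9 13 12 11))^(-1)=(0 1 2 7 10)(4 6)(8 15 14)(9 11 12 13)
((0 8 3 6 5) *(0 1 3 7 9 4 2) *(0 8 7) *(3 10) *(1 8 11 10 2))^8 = ((0 7 9 4 1 2 11 10 3 6 5 8))^8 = (0 3 1)(2 7 6)(4 8 10)(5 11 9)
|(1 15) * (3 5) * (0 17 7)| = 6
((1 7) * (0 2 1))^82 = (0 1)(2 7)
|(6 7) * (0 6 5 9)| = 5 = |(0 6 7 5 9)|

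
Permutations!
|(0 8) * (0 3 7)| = 4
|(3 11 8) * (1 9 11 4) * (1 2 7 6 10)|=10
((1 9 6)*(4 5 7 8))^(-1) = (1 6 9)(4 8 7 5)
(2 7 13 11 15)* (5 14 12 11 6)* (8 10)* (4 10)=(2 7 13 6 5 14 12 11 15)(4 10 8)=[0, 1, 7, 3, 10, 14, 5, 13, 4, 9, 8, 15, 11, 6, 12, 2]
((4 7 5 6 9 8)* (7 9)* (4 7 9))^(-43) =((5 6 9 8 7))^(-43) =(5 9 7 6 8)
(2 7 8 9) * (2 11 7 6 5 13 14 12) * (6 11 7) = (2 11 6 5 13 14 12)(7 8 9) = [0, 1, 11, 3, 4, 13, 5, 8, 9, 7, 10, 6, 2, 14, 12]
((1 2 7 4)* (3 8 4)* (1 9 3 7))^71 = (1 2)(3 9 4 8)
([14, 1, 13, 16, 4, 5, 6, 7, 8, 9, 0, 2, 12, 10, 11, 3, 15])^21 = (16)(0 2)(10 11)(13 14)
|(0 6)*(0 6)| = |(6)| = 1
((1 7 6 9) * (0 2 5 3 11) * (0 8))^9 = (0 3)(1 7 6 9)(2 11)(5 8)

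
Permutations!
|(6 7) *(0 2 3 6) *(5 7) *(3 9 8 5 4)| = |(0 2 9 8 5 7)(3 6 4)| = 6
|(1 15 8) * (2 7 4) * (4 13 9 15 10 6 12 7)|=|(1 10 6 12 7 13 9 15 8)(2 4)|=18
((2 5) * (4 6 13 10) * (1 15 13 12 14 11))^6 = (1 12 10)(4 15 14)(6 13 11)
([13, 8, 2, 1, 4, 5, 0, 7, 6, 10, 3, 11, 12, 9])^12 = (0 3)(1 13)(6 10)(8 9)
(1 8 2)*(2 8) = (8)(1 2) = [0, 2, 1, 3, 4, 5, 6, 7, 8]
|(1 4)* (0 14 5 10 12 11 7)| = 14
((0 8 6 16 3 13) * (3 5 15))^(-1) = (0 13 3 15 5 16 6 8)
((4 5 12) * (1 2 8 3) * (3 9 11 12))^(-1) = ((1 2 8 9 11 12 4 5 3))^(-1) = (1 3 5 4 12 11 9 8 2)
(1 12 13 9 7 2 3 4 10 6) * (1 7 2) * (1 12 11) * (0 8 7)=(0 8 7 12 13 9 2 3 4 10 6)(1 11)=[8, 11, 3, 4, 10, 5, 0, 12, 7, 2, 6, 1, 13, 9]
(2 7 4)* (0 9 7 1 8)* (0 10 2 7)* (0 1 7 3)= (0 9 1 8 10 2 7 4 3)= [9, 8, 7, 0, 3, 5, 6, 4, 10, 1, 2]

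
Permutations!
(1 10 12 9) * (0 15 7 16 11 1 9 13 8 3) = (0 15 7 16 11 1 10 12 13 8 3) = [15, 10, 2, 0, 4, 5, 6, 16, 3, 9, 12, 1, 13, 8, 14, 7, 11]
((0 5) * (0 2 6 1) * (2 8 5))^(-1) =(0 1 6 2)(5 8)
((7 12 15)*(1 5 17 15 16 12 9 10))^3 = (1 15 10 17 9 5 7)(12 16)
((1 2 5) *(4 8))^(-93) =(4 8)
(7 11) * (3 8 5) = (3 8 5)(7 11) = [0, 1, 2, 8, 4, 3, 6, 11, 5, 9, 10, 7]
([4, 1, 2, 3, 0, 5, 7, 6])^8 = (7)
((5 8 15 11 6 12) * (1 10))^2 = ((1 10)(5 8 15 11 6 12))^2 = (5 15 6)(8 11 12)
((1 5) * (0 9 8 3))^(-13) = ((0 9 8 3)(1 5))^(-13) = (0 3 8 9)(1 5)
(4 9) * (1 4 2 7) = (1 4 9 2 7) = [0, 4, 7, 3, 9, 5, 6, 1, 8, 2]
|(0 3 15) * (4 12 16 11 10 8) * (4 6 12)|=|(0 3 15)(6 12 16 11 10 8)|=6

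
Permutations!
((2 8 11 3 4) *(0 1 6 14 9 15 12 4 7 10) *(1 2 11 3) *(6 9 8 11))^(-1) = (0 10 7 3 8 14 6 4 12 15 9 1 11 2)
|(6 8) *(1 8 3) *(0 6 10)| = 6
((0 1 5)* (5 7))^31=((0 1 7 5))^31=(0 5 7 1)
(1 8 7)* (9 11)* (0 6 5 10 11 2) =(0 6 5 10 11 9 2)(1 8 7) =[6, 8, 0, 3, 4, 10, 5, 1, 7, 2, 11, 9]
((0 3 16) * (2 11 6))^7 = (0 3 16)(2 11 6)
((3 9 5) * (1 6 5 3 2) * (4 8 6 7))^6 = (9)(1 2 5 6 8 4 7)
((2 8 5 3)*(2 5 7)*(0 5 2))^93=((0 5 3 2 8 7))^93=(0 2)(3 7)(5 8)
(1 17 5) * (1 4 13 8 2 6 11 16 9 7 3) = (1 17 5 4 13 8 2 6 11 16 9 7 3) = [0, 17, 6, 1, 13, 4, 11, 3, 2, 7, 10, 16, 12, 8, 14, 15, 9, 5]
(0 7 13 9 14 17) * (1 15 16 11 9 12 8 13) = [7, 15, 2, 3, 4, 5, 6, 1, 13, 14, 10, 9, 8, 12, 17, 16, 11, 0] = (0 7 1 15 16 11 9 14 17)(8 13 12)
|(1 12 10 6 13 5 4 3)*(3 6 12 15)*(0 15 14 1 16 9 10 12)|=|(0 15 3 16 9 10)(1 14)(4 6 13 5)|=12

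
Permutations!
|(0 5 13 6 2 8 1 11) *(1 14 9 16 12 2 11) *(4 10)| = |(0 5 13 6 11)(2 8 14 9 16 12)(4 10)| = 30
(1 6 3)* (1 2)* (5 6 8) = (1 8 5 6 3 2) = [0, 8, 1, 2, 4, 6, 3, 7, 5]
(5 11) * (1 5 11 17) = (1 5 17) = [0, 5, 2, 3, 4, 17, 6, 7, 8, 9, 10, 11, 12, 13, 14, 15, 16, 1]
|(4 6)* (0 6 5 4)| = 2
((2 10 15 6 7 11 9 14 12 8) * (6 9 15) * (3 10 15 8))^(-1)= (2 8 11 7 6 10 3 12 14 9 15)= ((2 15 9 14 12 3 10 6 7 11 8))^(-1)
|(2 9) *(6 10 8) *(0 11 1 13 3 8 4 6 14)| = 42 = |(0 11 1 13 3 8 14)(2 9)(4 6 10)|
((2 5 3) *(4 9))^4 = ((2 5 3)(4 9))^4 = (9)(2 5 3)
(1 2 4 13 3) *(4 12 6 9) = (1 2 12 6 9 4 13 3) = [0, 2, 12, 1, 13, 5, 9, 7, 8, 4, 10, 11, 6, 3]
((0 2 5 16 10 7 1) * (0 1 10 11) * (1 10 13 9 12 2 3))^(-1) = (0 11 16 5 2 12 9 13 7 10 1 3)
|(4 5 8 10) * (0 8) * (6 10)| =|(0 8 6 10 4 5)| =6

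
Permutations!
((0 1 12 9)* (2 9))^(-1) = (0 9 2 12 1)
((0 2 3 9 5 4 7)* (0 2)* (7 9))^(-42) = ((2 3 7)(4 9 5))^(-42) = (9)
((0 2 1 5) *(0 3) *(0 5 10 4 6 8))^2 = (0 1 4 8 2 10 6)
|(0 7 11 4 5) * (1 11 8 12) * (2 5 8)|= |(0 7 2 5)(1 11 4 8 12)|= 20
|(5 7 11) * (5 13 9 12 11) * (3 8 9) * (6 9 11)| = |(3 8 11 13)(5 7)(6 9 12)| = 12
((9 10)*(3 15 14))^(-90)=(15)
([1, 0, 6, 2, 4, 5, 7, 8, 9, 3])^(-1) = (0 1)(2 3 9 8 7 6)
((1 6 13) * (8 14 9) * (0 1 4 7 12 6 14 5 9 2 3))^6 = ((0 1 14 2 3)(4 7 12 6 13)(5 9 8))^6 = (0 1 14 2 3)(4 7 12 6 13)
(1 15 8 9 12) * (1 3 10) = [0, 15, 2, 10, 4, 5, 6, 7, 9, 12, 1, 11, 3, 13, 14, 8] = (1 15 8 9 12 3 10)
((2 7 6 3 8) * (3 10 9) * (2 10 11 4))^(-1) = ((2 7 6 11 4)(3 8 10 9))^(-1) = (2 4 11 6 7)(3 9 10 8)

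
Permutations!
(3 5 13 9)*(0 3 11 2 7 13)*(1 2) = [3, 2, 7, 5, 4, 0, 6, 13, 8, 11, 10, 1, 12, 9] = (0 3 5)(1 2 7 13 9 11)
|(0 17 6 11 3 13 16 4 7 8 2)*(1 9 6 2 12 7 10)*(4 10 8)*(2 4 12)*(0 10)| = 26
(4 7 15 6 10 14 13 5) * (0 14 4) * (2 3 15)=(0 14 13 5)(2 3 15 6 10 4 7)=[14, 1, 3, 15, 7, 0, 10, 2, 8, 9, 4, 11, 12, 5, 13, 6]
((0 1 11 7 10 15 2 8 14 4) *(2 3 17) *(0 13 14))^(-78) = ((0 1 11 7 10 15 3 17 2 8)(4 13 14))^(-78) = (0 11 10 3 2)(1 7 15 17 8)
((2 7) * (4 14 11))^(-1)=((2 7)(4 14 11))^(-1)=(2 7)(4 11 14)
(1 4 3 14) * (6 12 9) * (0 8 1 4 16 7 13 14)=(0 8 1 16 7 13 14 4 3)(6 12 9)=[8, 16, 2, 0, 3, 5, 12, 13, 1, 6, 10, 11, 9, 14, 4, 15, 7]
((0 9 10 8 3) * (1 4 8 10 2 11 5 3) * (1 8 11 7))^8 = ((0 9 2 7 1 4 11 5 3))^8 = (0 3 5 11 4 1 7 2 9)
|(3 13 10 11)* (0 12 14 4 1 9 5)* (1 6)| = 8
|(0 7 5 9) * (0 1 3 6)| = 7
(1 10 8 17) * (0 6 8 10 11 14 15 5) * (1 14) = (0 6 8 17 14 15 5)(1 11) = [6, 11, 2, 3, 4, 0, 8, 7, 17, 9, 10, 1, 12, 13, 15, 5, 16, 14]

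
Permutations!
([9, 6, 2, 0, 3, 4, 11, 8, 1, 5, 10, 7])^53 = (0 4 9 3 5)(1 7 6 8 11)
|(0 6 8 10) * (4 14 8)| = |(0 6 4 14 8 10)| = 6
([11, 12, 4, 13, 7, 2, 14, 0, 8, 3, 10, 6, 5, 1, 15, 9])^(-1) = (0 7 4 2 5 12 1 13 3 9 15 14 6 11)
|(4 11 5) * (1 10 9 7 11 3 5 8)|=6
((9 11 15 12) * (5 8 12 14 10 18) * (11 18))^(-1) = (5 18 9 12 8)(10 14 15 11)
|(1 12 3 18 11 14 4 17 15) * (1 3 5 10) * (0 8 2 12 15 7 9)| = 16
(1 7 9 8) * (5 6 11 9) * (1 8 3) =(1 7 5 6 11 9 3) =[0, 7, 2, 1, 4, 6, 11, 5, 8, 3, 10, 9]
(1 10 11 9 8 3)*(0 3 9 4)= [3, 10, 2, 1, 0, 5, 6, 7, 9, 8, 11, 4]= (0 3 1 10 11 4)(8 9)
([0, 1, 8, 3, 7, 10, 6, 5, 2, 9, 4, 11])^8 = [0, 1, 2, 3, 4, 5, 6, 7, 8, 9, 10, 11]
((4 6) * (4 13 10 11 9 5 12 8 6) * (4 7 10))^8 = (4 6 12 9 10)(5 11 7 13 8)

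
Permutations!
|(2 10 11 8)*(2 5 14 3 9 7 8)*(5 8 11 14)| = |(2 10 14 3 9 7 11)| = 7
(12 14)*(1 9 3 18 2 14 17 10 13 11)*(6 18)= (1 9 3 6 18 2 14 12 17 10 13 11)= [0, 9, 14, 6, 4, 5, 18, 7, 8, 3, 13, 1, 17, 11, 12, 15, 16, 10, 2]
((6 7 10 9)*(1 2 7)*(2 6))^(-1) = (1 6)(2 9 10 7) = ((1 6)(2 7 10 9))^(-1)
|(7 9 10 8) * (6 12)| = 4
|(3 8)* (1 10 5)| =6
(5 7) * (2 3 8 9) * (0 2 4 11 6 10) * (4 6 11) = (11)(0 2 3 8 9 6 10)(5 7) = [2, 1, 3, 8, 4, 7, 10, 5, 9, 6, 0, 11]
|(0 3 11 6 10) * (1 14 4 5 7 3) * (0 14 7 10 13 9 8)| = 36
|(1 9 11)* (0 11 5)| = |(0 11 1 9 5)| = 5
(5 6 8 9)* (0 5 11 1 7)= (0 5 6 8 9 11 1 7)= [5, 7, 2, 3, 4, 6, 8, 0, 9, 11, 10, 1]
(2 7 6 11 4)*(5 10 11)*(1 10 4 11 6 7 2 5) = (11)(1 10 6)(4 5) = [0, 10, 2, 3, 5, 4, 1, 7, 8, 9, 6, 11]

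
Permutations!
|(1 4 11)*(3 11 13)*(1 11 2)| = 5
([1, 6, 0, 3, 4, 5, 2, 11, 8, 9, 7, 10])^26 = (0 6)(1 2)(7 10 11)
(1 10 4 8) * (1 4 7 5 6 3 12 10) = (3 12 10 7 5 6)(4 8) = [0, 1, 2, 12, 8, 6, 3, 5, 4, 9, 7, 11, 10]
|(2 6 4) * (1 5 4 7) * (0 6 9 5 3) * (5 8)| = |(0 6 7 1 3)(2 9 8 5 4)| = 5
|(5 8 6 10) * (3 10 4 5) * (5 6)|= |(3 10)(4 6)(5 8)|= 2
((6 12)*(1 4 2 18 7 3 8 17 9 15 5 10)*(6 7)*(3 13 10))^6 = (1 7 18)(2 10 12)(4 13 6)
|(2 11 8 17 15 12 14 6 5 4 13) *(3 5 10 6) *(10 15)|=|(2 11 8 17 10 6 15 12 14 3 5 4 13)|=13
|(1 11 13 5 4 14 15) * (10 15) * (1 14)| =|(1 11 13 5 4)(10 15 14)| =15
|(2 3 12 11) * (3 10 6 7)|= |(2 10 6 7 3 12 11)|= 7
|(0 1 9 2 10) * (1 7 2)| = 4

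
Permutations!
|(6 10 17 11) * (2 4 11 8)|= 7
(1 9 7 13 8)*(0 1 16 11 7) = (0 1 9)(7 13 8 16 11) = [1, 9, 2, 3, 4, 5, 6, 13, 16, 0, 10, 7, 12, 8, 14, 15, 11]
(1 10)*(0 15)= [15, 10, 2, 3, 4, 5, 6, 7, 8, 9, 1, 11, 12, 13, 14, 0]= (0 15)(1 10)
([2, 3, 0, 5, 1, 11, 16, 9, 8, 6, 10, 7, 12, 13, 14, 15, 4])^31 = [2, 7, 0, 9, 11, 6, 3, 4, 8, 1, 10, 16, 12, 13, 14, 15, 5]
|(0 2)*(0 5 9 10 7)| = 6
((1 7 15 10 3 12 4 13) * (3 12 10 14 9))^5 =((1 7 15 14 9 3 10 12 4 13))^5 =(1 3)(4 14)(7 10)(9 13)(12 15)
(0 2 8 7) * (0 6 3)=(0 2 8 7 6 3)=[2, 1, 8, 0, 4, 5, 3, 6, 7]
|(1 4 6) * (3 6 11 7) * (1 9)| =7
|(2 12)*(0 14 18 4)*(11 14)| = 10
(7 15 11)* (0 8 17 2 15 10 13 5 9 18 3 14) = [8, 1, 15, 14, 4, 9, 6, 10, 17, 18, 13, 7, 12, 5, 0, 11, 16, 2, 3] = (0 8 17 2 15 11 7 10 13 5 9 18 3 14)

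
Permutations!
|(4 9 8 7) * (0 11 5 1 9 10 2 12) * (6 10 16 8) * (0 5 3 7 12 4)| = 20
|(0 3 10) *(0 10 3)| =1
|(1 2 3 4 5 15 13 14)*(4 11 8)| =|(1 2 3 11 8 4 5 15 13 14)| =10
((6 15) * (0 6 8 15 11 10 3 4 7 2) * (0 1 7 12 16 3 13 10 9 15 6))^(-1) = (1 2 7)(3 16 12 4)(6 8 15 9 11)(10 13)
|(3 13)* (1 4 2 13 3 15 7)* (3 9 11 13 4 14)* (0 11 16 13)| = 8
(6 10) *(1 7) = [0, 7, 2, 3, 4, 5, 10, 1, 8, 9, 6] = (1 7)(6 10)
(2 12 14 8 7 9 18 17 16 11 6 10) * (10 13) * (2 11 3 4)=[0, 1, 12, 4, 2, 5, 13, 9, 7, 18, 11, 6, 14, 10, 8, 15, 3, 16, 17]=(2 12 14 8 7 9 18 17 16 3 4)(6 13 10 11)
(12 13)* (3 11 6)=(3 11 6)(12 13)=[0, 1, 2, 11, 4, 5, 3, 7, 8, 9, 10, 6, 13, 12]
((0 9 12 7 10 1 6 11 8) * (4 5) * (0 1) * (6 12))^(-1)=(0 10 7 12 1 8 11 6 9)(4 5)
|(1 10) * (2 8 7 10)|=5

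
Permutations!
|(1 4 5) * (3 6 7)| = 3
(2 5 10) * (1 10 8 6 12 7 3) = (1 10 2 5 8 6 12 7 3) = [0, 10, 5, 1, 4, 8, 12, 3, 6, 9, 2, 11, 7]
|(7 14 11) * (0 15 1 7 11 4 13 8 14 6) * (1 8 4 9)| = 8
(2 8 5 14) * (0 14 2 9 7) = (0 14 9 7)(2 8 5) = [14, 1, 8, 3, 4, 2, 6, 0, 5, 7, 10, 11, 12, 13, 9]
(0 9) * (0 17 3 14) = (0 9 17 3 14) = [9, 1, 2, 14, 4, 5, 6, 7, 8, 17, 10, 11, 12, 13, 0, 15, 16, 3]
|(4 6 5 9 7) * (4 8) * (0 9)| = 7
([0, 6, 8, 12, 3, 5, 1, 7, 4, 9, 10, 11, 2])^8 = [0, 1, 3, 8, 2, 5, 6, 7, 12, 9, 10, 11, 4]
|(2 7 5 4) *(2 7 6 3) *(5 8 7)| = |(2 6 3)(4 5)(7 8)| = 6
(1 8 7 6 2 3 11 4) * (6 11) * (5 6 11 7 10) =[0, 8, 3, 11, 1, 6, 2, 7, 10, 9, 5, 4] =(1 8 10 5 6 2 3 11 4)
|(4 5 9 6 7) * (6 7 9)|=5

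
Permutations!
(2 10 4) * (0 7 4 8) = (0 7 4 2 10 8) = [7, 1, 10, 3, 2, 5, 6, 4, 0, 9, 8]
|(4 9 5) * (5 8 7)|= |(4 9 8 7 5)|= 5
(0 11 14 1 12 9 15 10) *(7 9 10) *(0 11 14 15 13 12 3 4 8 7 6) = (0 14 1 3 4 8 7 9 13 12 10 11 15 6) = [14, 3, 2, 4, 8, 5, 0, 9, 7, 13, 11, 15, 10, 12, 1, 6]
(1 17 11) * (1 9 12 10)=(1 17 11 9 12 10)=[0, 17, 2, 3, 4, 5, 6, 7, 8, 12, 1, 9, 10, 13, 14, 15, 16, 11]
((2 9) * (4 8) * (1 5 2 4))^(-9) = ((1 5 2 9 4 8))^(-9) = (1 9)(2 8)(4 5)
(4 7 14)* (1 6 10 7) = (1 6 10 7 14 4) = [0, 6, 2, 3, 1, 5, 10, 14, 8, 9, 7, 11, 12, 13, 4]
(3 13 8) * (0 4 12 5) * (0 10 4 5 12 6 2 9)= [5, 1, 9, 13, 6, 10, 2, 7, 3, 0, 4, 11, 12, 8]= (0 5 10 4 6 2 9)(3 13 8)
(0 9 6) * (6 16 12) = [9, 1, 2, 3, 4, 5, 0, 7, 8, 16, 10, 11, 6, 13, 14, 15, 12] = (0 9 16 12 6)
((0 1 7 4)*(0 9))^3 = ((0 1 7 4 9))^3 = (0 4 1 9 7)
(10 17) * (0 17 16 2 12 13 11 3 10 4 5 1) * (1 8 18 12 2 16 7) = (0 17 4 5 8 18 12 13 11 3 10 7 1) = [17, 0, 2, 10, 5, 8, 6, 1, 18, 9, 7, 3, 13, 11, 14, 15, 16, 4, 12]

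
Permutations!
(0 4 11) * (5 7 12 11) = [4, 1, 2, 3, 5, 7, 6, 12, 8, 9, 10, 0, 11] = (0 4 5 7 12 11)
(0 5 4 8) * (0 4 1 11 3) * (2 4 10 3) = (0 5 1 11 2 4 8 10 3) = [5, 11, 4, 0, 8, 1, 6, 7, 10, 9, 3, 2]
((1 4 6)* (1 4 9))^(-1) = ((1 9)(4 6))^(-1) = (1 9)(4 6)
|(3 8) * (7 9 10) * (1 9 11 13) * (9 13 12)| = 10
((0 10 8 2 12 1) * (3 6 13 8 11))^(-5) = (0 13)(1 6)(2 11)(3 12)(8 10)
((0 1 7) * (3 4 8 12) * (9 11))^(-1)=(0 7 1)(3 12 8 4)(9 11)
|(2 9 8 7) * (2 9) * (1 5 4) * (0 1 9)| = 7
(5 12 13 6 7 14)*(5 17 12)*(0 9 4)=(0 9 4)(6 7 14 17 12 13)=[9, 1, 2, 3, 0, 5, 7, 14, 8, 4, 10, 11, 13, 6, 17, 15, 16, 12]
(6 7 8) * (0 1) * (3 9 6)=(0 1)(3 9 6 7 8)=[1, 0, 2, 9, 4, 5, 7, 8, 3, 6]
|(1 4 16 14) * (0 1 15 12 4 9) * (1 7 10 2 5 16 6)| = 13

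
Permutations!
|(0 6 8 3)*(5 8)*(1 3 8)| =|(8)(0 6 5 1 3)| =5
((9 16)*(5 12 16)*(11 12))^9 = (5 9 16 12 11)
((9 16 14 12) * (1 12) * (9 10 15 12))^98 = ((1 9 16 14)(10 15 12))^98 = (1 16)(9 14)(10 12 15)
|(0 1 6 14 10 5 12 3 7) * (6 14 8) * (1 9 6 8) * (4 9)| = |(0 4 9 6 1 14 10 5 12 3 7)| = 11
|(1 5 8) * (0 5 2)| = 5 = |(0 5 8 1 2)|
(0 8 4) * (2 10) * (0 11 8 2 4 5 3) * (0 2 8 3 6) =(0 8 5 6)(2 10 4 11 3) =[8, 1, 10, 2, 11, 6, 0, 7, 5, 9, 4, 3]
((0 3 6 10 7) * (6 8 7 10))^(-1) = ((10)(0 3 8 7))^(-1) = (10)(0 7 8 3)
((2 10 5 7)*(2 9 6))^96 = ((2 10 5 7 9 6))^96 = (10)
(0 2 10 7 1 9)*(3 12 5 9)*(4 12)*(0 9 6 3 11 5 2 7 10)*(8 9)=(0 7 1 11 5 6 3 4 12 2)(8 9)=[7, 11, 0, 4, 12, 6, 3, 1, 9, 8, 10, 5, 2]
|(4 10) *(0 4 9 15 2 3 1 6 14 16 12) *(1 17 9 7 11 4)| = |(0 1 6 14 16 12)(2 3 17 9 15)(4 10 7 11)| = 60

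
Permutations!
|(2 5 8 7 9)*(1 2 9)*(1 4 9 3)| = 8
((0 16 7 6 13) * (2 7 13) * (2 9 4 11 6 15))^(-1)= ((0 16 13)(2 7 15)(4 11 6 9))^(-1)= (0 13 16)(2 15 7)(4 9 6 11)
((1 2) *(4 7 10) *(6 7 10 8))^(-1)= ((1 2)(4 10)(6 7 8))^(-1)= (1 2)(4 10)(6 8 7)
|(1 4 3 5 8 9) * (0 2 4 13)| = |(0 2 4 3 5 8 9 1 13)| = 9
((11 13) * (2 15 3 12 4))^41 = (2 15 3 12 4)(11 13)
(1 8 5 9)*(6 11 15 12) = (1 8 5 9)(6 11 15 12) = [0, 8, 2, 3, 4, 9, 11, 7, 5, 1, 10, 15, 6, 13, 14, 12]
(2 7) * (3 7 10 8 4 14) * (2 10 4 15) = (2 4 14 3 7 10 8 15) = [0, 1, 4, 7, 14, 5, 6, 10, 15, 9, 8, 11, 12, 13, 3, 2]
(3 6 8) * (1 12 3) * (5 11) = [0, 12, 2, 6, 4, 11, 8, 7, 1, 9, 10, 5, 3] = (1 12 3 6 8)(5 11)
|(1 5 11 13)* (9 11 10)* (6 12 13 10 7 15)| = 21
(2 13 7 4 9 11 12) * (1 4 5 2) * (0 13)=[13, 4, 0, 3, 9, 2, 6, 5, 8, 11, 10, 12, 1, 7]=(0 13 7 5 2)(1 4 9 11 12)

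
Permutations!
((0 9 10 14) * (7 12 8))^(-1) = (0 14 10 9)(7 8 12)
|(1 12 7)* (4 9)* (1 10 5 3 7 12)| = 4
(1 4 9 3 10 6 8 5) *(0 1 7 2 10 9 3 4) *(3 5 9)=(0 1)(2 10 6 8 9 4 5 7)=[1, 0, 10, 3, 5, 7, 8, 2, 9, 4, 6]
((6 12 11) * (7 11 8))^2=((6 12 8 7 11))^2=(6 8 11 12 7)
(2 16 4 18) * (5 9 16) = [0, 1, 5, 3, 18, 9, 6, 7, 8, 16, 10, 11, 12, 13, 14, 15, 4, 17, 2] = (2 5 9 16 4 18)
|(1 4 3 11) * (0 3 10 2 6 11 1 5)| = 9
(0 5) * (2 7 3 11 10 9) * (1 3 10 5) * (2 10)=(0 1 3 11 5)(2 7)(9 10)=[1, 3, 7, 11, 4, 0, 6, 2, 8, 10, 9, 5]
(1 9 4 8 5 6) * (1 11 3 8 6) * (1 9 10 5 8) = [0, 10, 2, 1, 6, 9, 11, 7, 8, 4, 5, 3] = (1 10 5 9 4 6 11 3)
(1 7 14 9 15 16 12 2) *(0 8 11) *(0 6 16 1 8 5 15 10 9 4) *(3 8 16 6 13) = [5, 7, 16, 8, 0, 15, 6, 14, 11, 10, 9, 13, 2, 3, 4, 1, 12] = (0 5 15 1 7 14 4)(2 16 12)(3 8 11 13)(9 10)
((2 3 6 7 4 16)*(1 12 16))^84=(1 3)(2 4)(6 12)(7 16)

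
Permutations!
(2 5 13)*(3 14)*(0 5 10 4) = (0 5 13 2 10 4)(3 14) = [5, 1, 10, 14, 0, 13, 6, 7, 8, 9, 4, 11, 12, 2, 3]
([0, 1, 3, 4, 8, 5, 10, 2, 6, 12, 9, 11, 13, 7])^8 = (2 13 9 6 4)(3 7 12 10 8)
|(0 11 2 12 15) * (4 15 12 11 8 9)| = |(0 8 9 4 15)(2 11)| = 10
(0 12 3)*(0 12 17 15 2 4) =(0 17 15 2 4)(3 12) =[17, 1, 4, 12, 0, 5, 6, 7, 8, 9, 10, 11, 3, 13, 14, 2, 16, 15]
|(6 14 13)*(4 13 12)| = 5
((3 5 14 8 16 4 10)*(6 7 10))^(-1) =((3 5 14 8 16 4 6 7 10))^(-1) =(3 10 7 6 4 16 8 14 5)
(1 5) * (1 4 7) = (1 5 4 7) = [0, 5, 2, 3, 7, 4, 6, 1]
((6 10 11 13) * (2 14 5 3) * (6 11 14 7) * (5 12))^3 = (2 10 5 7 14 3 6 12)(11 13)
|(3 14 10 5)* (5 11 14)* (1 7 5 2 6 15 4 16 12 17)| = |(1 7 5 3 2 6 15 4 16 12 17)(10 11 14)| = 33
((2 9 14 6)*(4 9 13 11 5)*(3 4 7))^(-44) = ((2 13 11 5 7 3 4 9 14 6))^(-44) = (2 4 11 14 7)(3 13 9 5 6)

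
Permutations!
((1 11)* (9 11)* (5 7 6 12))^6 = (5 6)(7 12)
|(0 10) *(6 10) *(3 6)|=|(0 3 6 10)|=4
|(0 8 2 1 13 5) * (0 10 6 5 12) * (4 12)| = 21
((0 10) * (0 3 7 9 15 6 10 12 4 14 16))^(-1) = (0 16 14 4 12)(3 10 6 15 9 7)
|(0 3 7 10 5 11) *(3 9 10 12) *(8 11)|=|(0 9 10 5 8 11)(3 7 12)|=6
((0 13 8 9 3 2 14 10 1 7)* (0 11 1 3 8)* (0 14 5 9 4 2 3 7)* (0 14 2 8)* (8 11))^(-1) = ((0 13 2 5 9)(1 14 10 7 8 4 11))^(-1) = (0 9 5 2 13)(1 11 4 8 7 10 14)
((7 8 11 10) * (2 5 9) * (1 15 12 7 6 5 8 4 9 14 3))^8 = (1 11 12 6 4 14 2)(3 8 15 10 7 5 9)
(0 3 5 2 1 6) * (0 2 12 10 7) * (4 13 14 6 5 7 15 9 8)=(0 3 7)(1 5 12 10 15 9 8 4 13 14 6 2)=[3, 5, 1, 7, 13, 12, 2, 0, 4, 8, 15, 11, 10, 14, 6, 9]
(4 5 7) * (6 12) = (4 5 7)(6 12) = [0, 1, 2, 3, 5, 7, 12, 4, 8, 9, 10, 11, 6]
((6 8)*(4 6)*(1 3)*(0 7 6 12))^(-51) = ((0 7 6 8 4 12)(1 3))^(-51) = (0 8)(1 3)(4 7)(6 12)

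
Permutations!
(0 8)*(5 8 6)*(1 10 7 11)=(0 6 5 8)(1 10 7 11)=[6, 10, 2, 3, 4, 8, 5, 11, 0, 9, 7, 1]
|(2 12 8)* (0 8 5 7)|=|(0 8 2 12 5 7)|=6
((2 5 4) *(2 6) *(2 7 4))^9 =((2 5)(4 6 7))^9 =(7)(2 5)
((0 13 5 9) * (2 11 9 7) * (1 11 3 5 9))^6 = (13)(2 5)(3 7)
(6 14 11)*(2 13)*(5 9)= (2 13)(5 9)(6 14 11)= [0, 1, 13, 3, 4, 9, 14, 7, 8, 5, 10, 6, 12, 2, 11]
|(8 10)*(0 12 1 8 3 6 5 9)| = 9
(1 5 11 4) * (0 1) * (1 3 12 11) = [3, 5, 2, 12, 0, 1, 6, 7, 8, 9, 10, 4, 11] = (0 3 12 11 4)(1 5)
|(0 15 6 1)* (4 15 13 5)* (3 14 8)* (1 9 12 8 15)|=35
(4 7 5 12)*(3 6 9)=(3 6 9)(4 7 5 12)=[0, 1, 2, 6, 7, 12, 9, 5, 8, 3, 10, 11, 4]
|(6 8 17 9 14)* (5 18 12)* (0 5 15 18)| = 30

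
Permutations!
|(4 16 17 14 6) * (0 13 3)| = |(0 13 3)(4 16 17 14 6)| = 15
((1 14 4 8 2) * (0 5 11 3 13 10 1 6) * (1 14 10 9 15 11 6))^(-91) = (0 6 5)(1 2 8 4 14 10)(3 11 15 9 13) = ((0 5 6)(1 10 14 4 8 2)(3 13 9 15 11))^(-91)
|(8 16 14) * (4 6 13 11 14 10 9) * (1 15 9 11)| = |(1 15 9 4 6 13)(8 16 10 11 14)| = 30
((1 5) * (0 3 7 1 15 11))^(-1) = ((0 3 7 1 5 15 11))^(-1) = (0 11 15 5 1 7 3)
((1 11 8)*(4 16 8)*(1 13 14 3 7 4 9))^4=(1 11 9)(3 8 7 13 4 14 16)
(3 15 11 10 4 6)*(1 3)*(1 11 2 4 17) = (1 3 15 2 4 6 11 10 17) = [0, 3, 4, 15, 6, 5, 11, 7, 8, 9, 17, 10, 12, 13, 14, 2, 16, 1]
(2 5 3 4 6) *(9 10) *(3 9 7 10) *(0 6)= (0 6 2 5 9 3 4)(7 10)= [6, 1, 5, 4, 0, 9, 2, 10, 8, 3, 7]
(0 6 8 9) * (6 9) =(0 9)(6 8) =[9, 1, 2, 3, 4, 5, 8, 7, 6, 0]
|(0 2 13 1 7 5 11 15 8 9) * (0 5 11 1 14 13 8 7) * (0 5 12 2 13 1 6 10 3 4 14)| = |(0 13)(1 5 6 10 3 4 14)(2 8 9 12)(7 11 15)| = 84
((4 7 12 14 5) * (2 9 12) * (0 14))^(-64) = ((0 14 5 4 7 2 9 12))^(-64) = (14)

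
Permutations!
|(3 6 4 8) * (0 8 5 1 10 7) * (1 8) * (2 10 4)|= 10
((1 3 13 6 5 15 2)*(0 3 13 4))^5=((0 3 4)(1 13 6 5 15 2))^5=(0 4 3)(1 2 15 5 6 13)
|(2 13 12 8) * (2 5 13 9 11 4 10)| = 20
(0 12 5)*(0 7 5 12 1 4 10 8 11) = (12)(0 1 4 10 8 11)(5 7) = [1, 4, 2, 3, 10, 7, 6, 5, 11, 9, 8, 0, 12]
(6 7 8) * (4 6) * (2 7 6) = (2 7 8 4) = [0, 1, 7, 3, 2, 5, 6, 8, 4]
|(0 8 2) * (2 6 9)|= |(0 8 6 9 2)|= 5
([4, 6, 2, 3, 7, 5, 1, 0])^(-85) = (0 7 4)(1 6)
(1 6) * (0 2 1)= (0 2 1 6)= [2, 6, 1, 3, 4, 5, 0]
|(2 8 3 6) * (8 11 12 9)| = 7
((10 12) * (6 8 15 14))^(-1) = (6 14 15 8)(10 12)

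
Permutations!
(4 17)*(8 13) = [0, 1, 2, 3, 17, 5, 6, 7, 13, 9, 10, 11, 12, 8, 14, 15, 16, 4] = (4 17)(8 13)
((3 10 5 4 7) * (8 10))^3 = (3 5)(4 8)(7 10)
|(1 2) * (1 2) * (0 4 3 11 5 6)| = 6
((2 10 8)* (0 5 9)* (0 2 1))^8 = ((0 5 9 2 10 8 1))^8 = (0 5 9 2 10 8 1)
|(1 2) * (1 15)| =|(1 2 15)| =3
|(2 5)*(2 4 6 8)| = 5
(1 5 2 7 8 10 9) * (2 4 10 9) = [0, 5, 7, 3, 10, 4, 6, 8, 9, 1, 2] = (1 5 4 10 2 7 8 9)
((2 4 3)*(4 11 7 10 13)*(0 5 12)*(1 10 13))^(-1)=(0 12 5)(1 10)(2 3 4 13 7 11)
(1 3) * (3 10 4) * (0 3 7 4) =(0 3 1 10)(4 7) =[3, 10, 2, 1, 7, 5, 6, 4, 8, 9, 0]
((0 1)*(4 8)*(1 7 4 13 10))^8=(0 7 4 8 13 10 1)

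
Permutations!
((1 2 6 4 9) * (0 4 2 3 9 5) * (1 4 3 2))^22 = ((0 3 9 4 5)(1 2 6))^22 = (0 9 5 3 4)(1 2 6)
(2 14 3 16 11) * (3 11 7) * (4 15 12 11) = [0, 1, 14, 16, 15, 5, 6, 3, 8, 9, 10, 2, 11, 13, 4, 12, 7] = (2 14 4 15 12 11)(3 16 7)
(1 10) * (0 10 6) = [10, 6, 2, 3, 4, 5, 0, 7, 8, 9, 1] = (0 10 1 6)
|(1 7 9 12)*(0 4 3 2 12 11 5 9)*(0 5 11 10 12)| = |(0 4 3 2)(1 7 5 9 10 12)| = 12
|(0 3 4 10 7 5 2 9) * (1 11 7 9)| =|(0 3 4 10 9)(1 11 7 5 2)| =5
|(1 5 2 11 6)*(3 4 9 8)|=20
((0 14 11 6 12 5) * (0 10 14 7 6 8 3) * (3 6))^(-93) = ((0 7 3)(5 10 14 11 8 6 12))^(-93) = (5 6 11 10 12 8 14)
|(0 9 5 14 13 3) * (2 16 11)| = 6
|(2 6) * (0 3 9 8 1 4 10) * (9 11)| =8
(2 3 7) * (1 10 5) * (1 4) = (1 10 5 4)(2 3 7) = [0, 10, 3, 7, 1, 4, 6, 2, 8, 9, 5]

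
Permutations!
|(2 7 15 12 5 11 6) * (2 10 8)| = |(2 7 15 12 5 11 6 10 8)| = 9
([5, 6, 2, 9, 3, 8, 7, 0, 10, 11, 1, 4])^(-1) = [7, 10, 2, 4, 11, 0, 1, 6, 5, 3, 8, 9]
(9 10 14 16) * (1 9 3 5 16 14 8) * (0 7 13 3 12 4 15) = (0 7 13 3 5 16 12 4 15)(1 9 10 8) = [7, 9, 2, 5, 15, 16, 6, 13, 1, 10, 8, 11, 4, 3, 14, 0, 12]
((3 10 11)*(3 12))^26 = ((3 10 11 12))^26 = (3 11)(10 12)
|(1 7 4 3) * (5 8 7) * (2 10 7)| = 8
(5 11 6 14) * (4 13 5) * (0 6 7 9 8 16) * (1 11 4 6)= (0 1 11 7 9 8 16)(4 13 5)(6 14)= [1, 11, 2, 3, 13, 4, 14, 9, 16, 8, 10, 7, 12, 5, 6, 15, 0]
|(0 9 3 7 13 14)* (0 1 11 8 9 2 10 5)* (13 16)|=|(0 2 10 5)(1 11 8 9 3 7 16 13 14)|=36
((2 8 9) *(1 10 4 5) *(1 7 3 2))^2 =(1 4 7 2 9 10 5 3 8)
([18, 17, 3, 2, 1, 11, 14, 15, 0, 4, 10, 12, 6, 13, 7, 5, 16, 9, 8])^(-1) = (0 8 18)(1 4 9 17)(2 3)(5 15 7 14 6 12 11)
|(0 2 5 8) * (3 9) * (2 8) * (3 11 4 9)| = |(0 8)(2 5)(4 9 11)| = 6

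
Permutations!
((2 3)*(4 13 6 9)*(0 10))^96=((0 10)(2 3)(4 13 6 9))^96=(13)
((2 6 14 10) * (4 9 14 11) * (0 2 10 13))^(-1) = (0 13 14 9 4 11 6 2)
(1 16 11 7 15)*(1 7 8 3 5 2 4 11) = (1 16)(2 4 11 8 3 5)(7 15) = [0, 16, 4, 5, 11, 2, 6, 15, 3, 9, 10, 8, 12, 13, 14, 7, 1]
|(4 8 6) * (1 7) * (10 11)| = |(1 7)(4 8 6)(10 11)| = 6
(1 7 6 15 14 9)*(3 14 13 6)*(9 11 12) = (1 7 3 14 11 12 9)(6 15 13) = [0, 7, 2, 14, 4, 5, 15, 3, 8, 1, 10, 12, 9, 6, 11, 13]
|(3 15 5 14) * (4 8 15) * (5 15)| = |(15)(3 4 8 5 14)| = 5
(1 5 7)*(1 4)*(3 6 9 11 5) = (1 3 6 9 11 5 7 4) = [0, 3, 2, 6, 1, 7, 9, 4, 8, 11, 10, 5]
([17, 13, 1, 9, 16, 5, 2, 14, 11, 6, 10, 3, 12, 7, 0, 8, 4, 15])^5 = (0 3 13 15 6 14 11 1 17 9 7 8 2)(4 16)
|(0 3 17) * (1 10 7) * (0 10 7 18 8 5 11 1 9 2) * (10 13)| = |(0 3 17 13 10 18 8 5 11 1 7 9 2)| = 13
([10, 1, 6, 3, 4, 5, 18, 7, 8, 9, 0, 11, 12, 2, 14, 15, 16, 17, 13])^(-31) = [10, 1, 6, 3, 4, 5, 18, 7, 8, 9, 0, 11, 12, 2, 14, 15, 16, 17, 13]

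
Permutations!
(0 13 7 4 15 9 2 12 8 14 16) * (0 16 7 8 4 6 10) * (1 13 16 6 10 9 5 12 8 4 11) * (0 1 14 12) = [16, 13, 8, 3, 15, 0, 9, 10, 12, 2, 1, 14, 11, 4, 7, 5, 6] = (0 16 6 9 2 8 12 11 14 7 10 1 13 4 15 5)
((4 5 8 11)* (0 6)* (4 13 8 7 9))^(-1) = (0 6)(4 9 7 5)(8 13 11)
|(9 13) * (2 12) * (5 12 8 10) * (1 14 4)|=30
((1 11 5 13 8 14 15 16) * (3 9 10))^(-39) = (1 11 5 13 8 14 15 16)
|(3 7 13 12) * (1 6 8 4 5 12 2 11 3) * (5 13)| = 11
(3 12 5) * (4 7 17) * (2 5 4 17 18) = [0, 1, 5, 12, 7, 3, 6, 18, 8, 9, 10, 11, 4, 13, 14, 15, 16, 17, 2] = (2 5 3 12 4 7 18)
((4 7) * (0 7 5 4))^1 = ((0 7)(4 5))^1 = (0 7)(4 5)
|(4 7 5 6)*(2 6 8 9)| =7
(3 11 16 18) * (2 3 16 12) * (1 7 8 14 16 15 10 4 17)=(1 7 8 14 16 18 15 10 4 17)(2 3 11 12)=[0, 7, 3, 11, 17, 5, 6, 8, 14, 9, 4, 12, 2, 13, 16, 10, 18, 1, 15]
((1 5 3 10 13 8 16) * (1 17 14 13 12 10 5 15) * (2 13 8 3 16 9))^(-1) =((1 15)(2 13 3 5 16 17 14 8 9)(10 12))^(-1) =(1 15)(2 9 8 14 17 16 5 3 13)(10 12)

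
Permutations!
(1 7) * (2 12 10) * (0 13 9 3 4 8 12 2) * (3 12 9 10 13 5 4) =(0 5 4 8 9 12 13 10)(1 7) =[5, 7, 2, 3, 8, 4, 6, 1, 9, 12, 0, 11, 13, 10]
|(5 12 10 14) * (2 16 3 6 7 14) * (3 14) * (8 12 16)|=12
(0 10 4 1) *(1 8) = (0 10 4 8 1) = [10, 0, 2, 3, 8, 5, 6, 7, 1, 9, 4]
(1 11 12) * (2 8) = (1 11 12)(2 8) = [0, 11, 8, 3, 4, 5, 6, 7, 2, 9, 10, 12, 1]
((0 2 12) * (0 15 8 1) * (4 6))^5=(0 1 8 15 12 2)(4 6)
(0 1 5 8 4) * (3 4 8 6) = (8)(0 1 5 6 3 4) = [1, 5, 2, 4, 0, 6, 3, 7, 8]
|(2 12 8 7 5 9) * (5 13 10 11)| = |(2 12 8 7 13 10 11 5 9)| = 9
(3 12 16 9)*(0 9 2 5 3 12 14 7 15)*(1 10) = [9, 10, 5, 14, 4, 3, 6, 15, 8, 12, 1, 11, 16, 13, 7, 0, 2] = (0 9 12 16 2 5 3 14 7 15)(1 10)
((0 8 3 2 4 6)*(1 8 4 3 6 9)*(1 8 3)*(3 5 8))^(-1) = (0 6 8 5 1 2 3 9 4)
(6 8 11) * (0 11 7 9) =[11, 1, 2, 3, 4, 5, 8, 9, 7, 0, 10, 6] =(0 11 6 8 7 9)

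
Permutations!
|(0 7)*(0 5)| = 3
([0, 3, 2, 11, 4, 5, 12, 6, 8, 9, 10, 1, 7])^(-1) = [0, 11, 2, 1, 4, 5, 7, 12, 8, 9, 10, 3, 6]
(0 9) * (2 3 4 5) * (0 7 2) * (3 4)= (0 9 7 2 4 5)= [9, 1, 4, 3, 5, 0, 6, 2, 8, 7]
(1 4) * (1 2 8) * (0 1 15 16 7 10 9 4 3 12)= (0 1 3 12)(2 8 15 16 7 10 9 4)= [1, 3, 8, 12, 2, 5, 6, 10, 15, 4, 9, 11, 0, 13, 14, 16, 7]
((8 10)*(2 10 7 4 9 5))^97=((2 10 8 7 4 9 5))^97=(2 5 9 4 7 8 10)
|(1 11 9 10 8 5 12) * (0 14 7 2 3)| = |(0 14 7 2 3)(1 11 9 10 8 5 12)| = 35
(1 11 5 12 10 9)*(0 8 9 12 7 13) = (0 8 9 1 11 5 7 13)(10 12) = [8, 11, 2, 3, 4, 7, 6, 13, 9, 1, 12, 5, 10, 0]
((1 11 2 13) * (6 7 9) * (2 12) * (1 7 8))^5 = (1 7 11 9 12 6 2 8 13)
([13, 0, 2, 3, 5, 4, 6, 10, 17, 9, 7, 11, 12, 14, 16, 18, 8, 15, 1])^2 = [14, 13, 2, 3, 4, 5, 6, 7, 15, 9, 10, 11, 12, 16, 8, 1, 17, 18, 0]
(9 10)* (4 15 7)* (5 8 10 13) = (4 15 7)(5 8 10 9 13) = [0, 1, 2, 3, 15, 8, 6, 4, 10, 13, 9, 11, 12, 5, 14, 7]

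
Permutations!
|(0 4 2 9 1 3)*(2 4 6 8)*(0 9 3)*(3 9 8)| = 7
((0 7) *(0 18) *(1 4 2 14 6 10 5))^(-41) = ((0 7 18)(1 4 2 14 6 10 5))^(-41) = (0 7 18)(1 4 2 14 6 10 5)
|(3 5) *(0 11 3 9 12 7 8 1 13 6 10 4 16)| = 14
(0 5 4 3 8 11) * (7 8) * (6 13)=(0 5 4 3 7 8 11)(6 13)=[5, 1, 2, 7, 3, 4, 13, 8, 11, 9, 10, 0, 12, 6]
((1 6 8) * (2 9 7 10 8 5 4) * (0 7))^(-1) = (0 9 2 4 5 6 1 8 10 7) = ((0 7 10 8 1 6 5 4 2 9))^(-1)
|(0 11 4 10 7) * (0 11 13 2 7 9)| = 8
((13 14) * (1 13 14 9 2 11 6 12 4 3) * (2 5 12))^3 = (14)(1 5 3 9 4 13 12)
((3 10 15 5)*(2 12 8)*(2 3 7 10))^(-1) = (2 3 8 12)(5 15 10 7) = ((2 12 8 3)(5 7 10 15))^(-1)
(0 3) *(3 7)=(0 7 3)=[7, 1, 2, 0, 4, 5, 6, 3]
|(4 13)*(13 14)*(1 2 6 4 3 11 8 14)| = 20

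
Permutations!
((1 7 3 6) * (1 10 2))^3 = ((1 7 3 6 10 2))^3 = (1 6)(2 3)(7 10)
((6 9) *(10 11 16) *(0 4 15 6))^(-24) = (16)(0 4 15 6 9)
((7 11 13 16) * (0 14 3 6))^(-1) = ((0 14 3 6)(7 11 13 16))^(-1) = (0 6 3 14)(7 16 13 11)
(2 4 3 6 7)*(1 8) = (1 8)(2 4 3 6 7) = [0, 8, 4, 6, 3, 5, 7, 2, 1]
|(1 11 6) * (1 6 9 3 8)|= 5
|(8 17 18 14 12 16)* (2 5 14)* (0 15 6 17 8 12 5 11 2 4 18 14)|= 6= |(0 15 6 17 14 5)(2 11)(4 18)(12 16)|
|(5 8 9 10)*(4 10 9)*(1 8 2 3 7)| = 8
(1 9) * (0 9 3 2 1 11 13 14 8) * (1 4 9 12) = (0 12 1 3 2 4 9 11 13 14 8) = [12, 3, 4, 2, 9, 5, 6, 7, 0, 11, 10, 13, 1, 14, 8]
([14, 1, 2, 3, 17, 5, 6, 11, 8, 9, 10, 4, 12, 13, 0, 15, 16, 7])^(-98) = [0, 1, 2, 3, 7, 5, 6, 4, 8, 9, 10, 17, 12, 13, 14, 15, 16, 11]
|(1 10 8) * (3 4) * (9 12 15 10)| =|(1 9 12 15 10 8)(3 4)| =6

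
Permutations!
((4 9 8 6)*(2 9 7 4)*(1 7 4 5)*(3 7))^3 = ((1 3 7 5)(2 9 8 6))^3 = (1 5 7 3)(2 6 8 9)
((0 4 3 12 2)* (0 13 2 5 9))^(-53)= (0 4 3 12 5 9)(2 13)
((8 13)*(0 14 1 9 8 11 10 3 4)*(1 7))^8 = (0 10 8 7 4 11 9 14 3 13 1)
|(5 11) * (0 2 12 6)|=4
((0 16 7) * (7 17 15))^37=(0 17 7 16 15)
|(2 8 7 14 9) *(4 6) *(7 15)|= 6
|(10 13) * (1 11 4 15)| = 4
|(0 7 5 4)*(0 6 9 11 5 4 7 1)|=6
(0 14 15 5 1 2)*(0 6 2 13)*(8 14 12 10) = (0 12 10 8 14 15 5 1 13)(2 6) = [12, 13, 6, 3, 4, 1, 2, 7, 14, 9, 8, 11, 10, 0, 15, 5]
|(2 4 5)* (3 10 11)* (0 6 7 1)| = |(0 6 7 1)(2 4 5)(3 10 11)| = 12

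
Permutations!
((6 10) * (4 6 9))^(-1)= ((4 6 10 9))^(-1)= (4 9 10 6)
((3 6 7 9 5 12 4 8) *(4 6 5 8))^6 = (3 8 9 7 6 12 5)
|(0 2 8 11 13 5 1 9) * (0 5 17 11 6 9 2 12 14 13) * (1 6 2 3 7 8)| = 30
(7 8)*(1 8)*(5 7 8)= (8)(1 5 7)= [0, 5, 2, 3, 4, 7, 6, 1, 8]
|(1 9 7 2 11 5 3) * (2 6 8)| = |(1 9 7 6 8 2 11 5 3)| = 9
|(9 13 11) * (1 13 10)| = 5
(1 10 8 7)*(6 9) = (1 10 8 7)(6 9) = [0, 10, 2, 3, 4, 5, 9, 1, 7, 6, 8]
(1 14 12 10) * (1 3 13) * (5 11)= [0, 14, 2, 13, 4, 11, 6, 7, 8, 9, 3, 5, 10, 1, 12]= (1 14 12 10 3 13)(5 11)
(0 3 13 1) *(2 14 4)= [3, 0, 14, 13, 2, 5, 6, 7, 8, 9, 10, 11, 12, 1, 4]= (0 3 13 1)(2 14 4)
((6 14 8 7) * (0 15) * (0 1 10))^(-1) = (0 10 1 15)(6 7 8 14)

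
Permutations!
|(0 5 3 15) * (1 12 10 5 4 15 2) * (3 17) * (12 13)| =|(0 4 15)(1 13 12 10 5 17 3 2)| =24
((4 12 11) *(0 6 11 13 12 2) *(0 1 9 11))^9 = (0 6)(1 2 4 11 9)(12 13)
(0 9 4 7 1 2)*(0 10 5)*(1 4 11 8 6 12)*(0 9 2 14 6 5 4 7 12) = [2, 14, 10, 3, 12, 9, 0, 7, 5, 11, 4, 8, 1, 13, 6] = (0 2 10 4 12 1 14 6)(5 9 11 8)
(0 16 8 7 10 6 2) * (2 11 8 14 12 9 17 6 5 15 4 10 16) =(0 2)(4 10 5 15)(6 11 8 7 16 14 12 9 17) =[2, 1, 0, 3, 10, 15, 11, 16, 7, 17, 5, 8, 9, 13, 12, 4, 14, 6]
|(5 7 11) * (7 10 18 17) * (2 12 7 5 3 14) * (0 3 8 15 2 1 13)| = |(0 3 14 1 13)(2 12 7 11 8 15)(5 10 18 17)| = 60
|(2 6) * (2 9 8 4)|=5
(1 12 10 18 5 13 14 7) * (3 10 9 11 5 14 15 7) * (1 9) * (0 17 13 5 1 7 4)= (0 17 13 15 4)(1 12 7 9 11)(3 10 18 14)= [17, 12, 2, 10, 0, 5, 6, 9, 8, 11, 18, 1, 7, 15, 3, 4, 16, 13, 14]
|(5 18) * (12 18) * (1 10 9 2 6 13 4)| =21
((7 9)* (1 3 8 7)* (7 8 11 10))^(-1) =(1 9 7 10 11 3)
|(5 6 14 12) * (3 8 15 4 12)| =8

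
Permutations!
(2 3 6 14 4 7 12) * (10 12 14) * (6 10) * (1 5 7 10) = (1 5 7 14 4 10 12 2 3) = [0, 5, 3, 1, 10, 7, 6, 14, 8, 9, 12, 11, 2, 13, 4]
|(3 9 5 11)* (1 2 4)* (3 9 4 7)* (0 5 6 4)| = 10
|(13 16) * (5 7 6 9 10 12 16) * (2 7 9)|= 6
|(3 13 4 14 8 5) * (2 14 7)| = |(2 14 8 5 3 13 4 7)| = 8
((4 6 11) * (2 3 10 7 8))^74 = (2 8 7 10 3)(4 11 6)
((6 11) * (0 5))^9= ((0 5)(6 11))^9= (0 5)(6 11)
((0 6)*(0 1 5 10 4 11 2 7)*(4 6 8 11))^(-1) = (0 7 2 11 8)(1 6 10 5)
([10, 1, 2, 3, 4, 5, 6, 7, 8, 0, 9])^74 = (0 9 10)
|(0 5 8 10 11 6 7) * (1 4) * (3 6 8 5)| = 12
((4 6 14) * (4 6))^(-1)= (6 14)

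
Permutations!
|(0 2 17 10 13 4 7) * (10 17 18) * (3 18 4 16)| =20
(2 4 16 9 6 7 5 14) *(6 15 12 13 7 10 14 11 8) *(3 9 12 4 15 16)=(2 15 4 3 9 16 12 13 7 5 11 8 6 10 14)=[0, 1, 15, 9, 3, 11, 10, 5, 6, 16, 14, 8, 13, 7, 2, 4, 12]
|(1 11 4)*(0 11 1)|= |(0 11 4)|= 3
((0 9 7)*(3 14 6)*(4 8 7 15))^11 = (0 7 8 4 15 9)(3 6 14)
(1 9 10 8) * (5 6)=(1 9 10 8)(5 6)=[0, 9, 2, 3, 4, 6, 5, 7, 1, 10, 8]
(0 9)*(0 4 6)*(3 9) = (0 3 9 4 6) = [3, 1, 2, 9, 6, 5, 0, 7, 8, 4]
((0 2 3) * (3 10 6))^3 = (0 6 2 3 10)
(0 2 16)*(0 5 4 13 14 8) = (0 2 16 5 4 13 14 8) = [2, 1, 16, 3, 13, 4, 6, 7, 0, 9, 10, 11, 12, 14, 8, 15, 5]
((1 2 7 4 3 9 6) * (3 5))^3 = ((1 2 7 4 5 3 9 6))^3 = (1 4 9 2 5 6 7 3)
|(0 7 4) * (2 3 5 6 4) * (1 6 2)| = 15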